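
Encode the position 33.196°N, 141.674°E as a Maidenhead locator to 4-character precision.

Add 180° to longitude and 90° to latitude: 321.67, 123.20.
Field: 321.67/20 → 16 → Q, 123.20/10 → 12 → M; chars QM.
Square: 1.67/2 → 0, 3.20/1 → 3; chars 03.

QM03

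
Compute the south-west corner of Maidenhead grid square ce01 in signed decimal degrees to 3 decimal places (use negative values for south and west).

Field C=2, E=4: +2·20° lon, +4·10° lat → SW at lon -140°, lat -50°.
Square 0, 1: +0·2° lon, +1·1° lat → SW at lon -140°, lat -49°.
latitude -49.000, longitude -140.000.

-49.000, -140.000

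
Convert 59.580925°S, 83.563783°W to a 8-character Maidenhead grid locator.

ED80fk20

Shift to the Maidenhead origin (180°W, 90°S): lon 96.43622, lat 30.41907.
Field (20°×10°, letters A–R): lon ⌊96.43622/20⌋ = 4 → E; lat ⌊30.41907/10⌋ = 3 → D.
Square (2°×1°, digits 0–9): lon ⌊16.43622/2⌋ = 8; lat ⌊0.41907/1⌋ = 0.
Subsquare (5′×2.5′, letters a–x): lon ⌊0.43622/0.0833333⌋ = 5 → f; lat ⌊0.41907/0.0416667⌋ = 10 → k.
Extended square (30″×15″, digits 0–9): lon ⌊0.01955/0.00833333⌋ = 2; lat ⌊0.00241/0.00416667⌋ = 0.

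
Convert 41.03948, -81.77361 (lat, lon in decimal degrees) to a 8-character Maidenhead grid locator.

EN91ca79

Offset from 180°W / 90°S: lon 98.22639°, lat 131.03948°.
Field (20°×10°, letters A–R): 98.22639/20 → 4 → E, 131.03948/10 → 13 → N; chars EN.
Square (2°×1°, digits 0–9): 18.22639/2 → 9, 1.03948/1 → 1; chars 91.
Subsquare (5′×2.5′, letters a–x): 0.22639/0.0833333 → 2 → c, 0.03948/0.0416667 → 0 → a; chars ca.
Extended square (30″×15″, digits 0–9): 0.05972/0.00833333 → 7, 0.03948/0.00416667 → 9; chars 79.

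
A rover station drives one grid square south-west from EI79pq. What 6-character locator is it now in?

EI79op

Longitude subsquare p = 15; −1 → 14 = o.
Latitude subsquare q = 16; −1 → 15 = p.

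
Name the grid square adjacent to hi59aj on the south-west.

HI49xi

Longitude subsquare a = 0; −1 → -1, wraps to 23 = x, carry into square.
Longitude square 5; −1 → 4.
Latitude subsquare j = 9; −1 → 8 = i.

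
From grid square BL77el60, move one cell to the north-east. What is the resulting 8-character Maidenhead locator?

BL77el71

Longitude extended square 6; +1 → 7.
Latitude extended square 0; +1 → 1.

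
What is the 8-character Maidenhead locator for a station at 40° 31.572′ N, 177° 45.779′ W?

AN10cm86

Shift to the Maidenhead origin (180°W, 90°S): lon 2.23702, lat 130.52620.
Field (20°×10°, letters A–R): lon ⌊2.23702/20⌋ = 0 → A; lat ⌊130.52620/10⌋ = 13 → N.
Square (2°×1°, digits 0–9): lon ⌊2.23702/2⌋ = 1; lat ⌊0.52620/1⌋ = 0.
Subsquare (5′×2.5′, letters a–x): lon ⌊0.23702/0.0833333⌋ = 2 → c; lat ⌊0.52620/0.0416667⌋ = 12 → m.
Extended square (30″×15″, digits 0–9): lon ⌊0.07035/0.00833333⌋ = 8; lat ⌊0.02620/0.00416667⌋ = 6.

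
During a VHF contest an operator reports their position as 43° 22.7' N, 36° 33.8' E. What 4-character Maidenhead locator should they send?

KN83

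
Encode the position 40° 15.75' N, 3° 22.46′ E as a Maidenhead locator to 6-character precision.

JN10qg

Add 180° to longitude and 90° to latitude: 183.3743, 130.2625.
Field: lon ⌊183.3743/20⌋ = 9 → J; lat ⌊130.2625/10⌋ = 13 → N.
Square: lon ⌊3.3743/2⌋ = 1; lat ⌊0.2625/1⌋ = 0.
Subsquare: lon ⌊1.3743/0.0833333⌋ = 16 → q; lat ⌊0.2625/0.0416667⌋ = 6 → g.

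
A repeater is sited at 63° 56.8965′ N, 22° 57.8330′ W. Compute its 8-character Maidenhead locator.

HP83mw47

Add 180° to longitude and 90° to latitude: 157.03612, 153.94827.
Field: 157.03612/20 → 7 → H, 153.94827/10 → 15 → P; chars HP.
Square: 17.03612/2 → 8, 3.94827/1 → 3; chars 83.
Subsquare: 1.03612/0.0833333 → 12 → m, 0.94827/0.0416667 → 22 → w; chars mw.
Extended square: 0.03612/0.00833333 → 4, 0.03161/0.00416667 → 7; chars 47.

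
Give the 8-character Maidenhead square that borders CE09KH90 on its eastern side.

CE09lh00

Longitude extended square 9; +1 → 10, wraps to 0, carry into subsquare.
Longitude subsquare k = 10; +1 → 11 = l.
The latitude characters are unchanged.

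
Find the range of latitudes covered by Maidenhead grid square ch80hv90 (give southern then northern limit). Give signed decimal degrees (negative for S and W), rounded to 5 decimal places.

-19.12500, -19.12083

Field C=2, H=7: +2·20° lon, +7·10° lat → SW at lon -140°, lat -20°.
Square 8, 0: +8·2° lon, +0·1° lat → SW at lon -124°, lat -20°.
Subsquare h=7, v=21: +7·0.0833333° lon, +21·0.0416667° lat → SW at lon -123.417°, lat -19.125°.
Extended square 9, 0: +9·0.00833333° lon, +0·0.00416667° lat → SW at lon -123.342°, lat -19.125°.
Cell spans 0.00833333° lon × 0.00416667° lat.
south -19.12500, north -19.12083.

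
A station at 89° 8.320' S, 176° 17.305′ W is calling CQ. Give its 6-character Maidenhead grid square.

AA10uu

Shift to the Maidenhead origin (180°W, 90°S): lon 3.7116, lat 0.8613.
Field (20°×10°, letters A–R): lon ⌊3.7116/20⌋ = 0 → A; lat ⌊0.8613/10⌋ = 0 → A.
Square (2°×1°, digits 0–9): lon ⌊3.7116/2⌋ = 1; lat ⌊0.8613/1⌋ = 0.
Subsquare (5′×2.5′, letters a–x): lon ⌊1.7116/0.0833333⌋ = 20 → u; lat ⌊0.8613/0.0416667⌋ = 20 → u.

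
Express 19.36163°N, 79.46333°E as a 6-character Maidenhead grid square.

Offset from 180°W / 90°S: lon 259.4633°, lat 109.3616°.
Field (20°×10°, letters A–R): lon ⌊259.4633/20⌋ = 12 → M; lat ⌊109.3616/10⌋ = 10 → K.
Square (2°×1°, digits 0–9): lon ⌊19.4633/2⌋ = 9; lat ⌊9.3616/1⌋ = 9.
Subsquare (5′×2.5′, letters a–x): lon ⌊1.4633/0.0833333⌋ = 17 → r; lat ⌊0.3616/0.0416667⌋ = 8 → i.

MK99ri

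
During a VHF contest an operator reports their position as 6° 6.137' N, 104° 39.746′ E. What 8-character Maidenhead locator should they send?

Add 180° to longitude and 90° to latitude: 284.66243, 96.10228.
Field (20°×10°, letters A–R): lon ⌊284.66243/20⌋ = 14 → O; lat ⌊96.10228/10⌋ = 9 → J.
Square (2°×1°, digits 0–9): lon ⌊4.66243/2⌋ = 2; lat ⌊6.10228/1⌋ = 6.
Subsquare (5′×2.5′, letters a–x): lon ⌊0.66243/0.0833333⌋ = 7 → h; lat ⌊0.10228/0.0416667⌋ = 2 → c.
Extended square (30″×15″, digits 0–9): lon ⌊0.07910/0.00833333⌋ = 9; lat ⌊0.01895/0.00416667⌋ = 4.

OJ26hc94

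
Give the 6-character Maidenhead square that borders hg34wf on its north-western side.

HG34vg

Longitude subsquare w = 22; −1 → 21 = v.
Latitude subsquare f = 5; +1 → 6 = g.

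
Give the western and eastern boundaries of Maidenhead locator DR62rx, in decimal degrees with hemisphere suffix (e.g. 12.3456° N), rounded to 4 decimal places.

Field D=3, R=17: +3·20° lon, +17·10° lat → SW at lon -120°, lat 80°.
Square 6, 2: +6·2° lon, +2·1° lat → SW at lon -108°, lat 82°.
Subsquare r=17, x=23: +17·0.0833333° lon, +23·0.0416667° lat → SW at lon -106.583°, lat 82.9583°.
Cell spans 0.0833333° lon × 0.0416667° lat.
west 106.5833° W, east 106.5000° W.

106.5833° W, 106.5000° W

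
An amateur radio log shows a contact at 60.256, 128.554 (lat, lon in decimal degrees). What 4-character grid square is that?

Shift to the Maidenhead origin (180°W, 90°S): lon 308.55, lat 150.26.
Field: lon ⌊308.55/20⌋ = 15 → P; lat ⌊150.26/10⌋ = 15 → P.
Square: lon ⌊8.55/2⌋ = 4; lat ⌊0.26/1⌋ = 0.

PP40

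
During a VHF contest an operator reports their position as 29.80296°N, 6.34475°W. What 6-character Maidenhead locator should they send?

IL69tt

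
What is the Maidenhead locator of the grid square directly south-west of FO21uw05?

Longitude extended square 0; −1 → -1, wraps to 9, carry into subsquare.
Longitude subsquare u = 20; −1 → 19 = t.
Latitude extended square 5; −1 → 4.

FO21tw94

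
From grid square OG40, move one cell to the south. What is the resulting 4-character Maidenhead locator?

Latitude square 0; −1 → -1, wraps to 9, carry into field.
Latitude field G = 6; −1 → 5 = F.
The longitude characters are unchanged.

OF49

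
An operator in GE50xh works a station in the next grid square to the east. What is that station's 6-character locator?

GE60ah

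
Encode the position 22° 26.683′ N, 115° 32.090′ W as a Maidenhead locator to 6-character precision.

Offset from 180°W / 90°S: lon 64.4652°, lat 112.4447°.
Field (20°×10°, letters A–R): lon ⌊64.4652/20⌋ = 3 → D; lat ⌊112.4447/10⌋ = 11 → L.
Square (2°×1°, digits 0–9): lon ⌊4.4652/2⌋ = 2; lat ⌊2.4447/1⌋ = 2.
Subsquare (5′×2.5′, letters a–x): lon ⌊0.4652/0.0833333⌋ = 5 → f; lat ⌊0.4447/0.0416667⌋ = 10 → k.

DL22fk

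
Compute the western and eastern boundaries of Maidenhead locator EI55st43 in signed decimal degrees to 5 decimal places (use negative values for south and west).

Field E=4, I=8: +4·20° lon, +8·10° lat → SW at lon -100°, lat -10°.
Square 5, 5: +5·2° lon, +5·1° lat → SW at lon -90°, lat -5°.
Subsquare s=18, t=19: +18·0.0833333° lon, +19·0.0416667° lat → SW at lon -88.5°, lat -4.20833°.
Extended square 4, 3: +4·0.00833333° lon, +3·0.00416667° lat → SW at lon -88.4667°, lat -4.19583°.
Cell spans 0.00833333° lon × 0.00416667° lat.
west -88.46667, east -88.45833.

-88.46667, -88.45833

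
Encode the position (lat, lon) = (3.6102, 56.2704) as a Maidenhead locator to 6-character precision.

LJ83do

Offset from 180°W / 90°S: lon 236.2704°, lat 93.6102°.
Field: 236.2704/20 → 11 → L, 93.6102/10 → 9 → J; chars LJ.
Square: 16.2704/2 → 8, 3.6102/1 → 3; chars 83.
Subsquare: 0.2704/0.0833333 → 3 → d, 0.6102/0.0416667 → 14 → o; chars do.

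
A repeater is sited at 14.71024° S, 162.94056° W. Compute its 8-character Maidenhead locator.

Add 180° to longitude and 90° to latitude: 17.05944, 75.28976.
Field: 17.05944/20 → 0 → A, 75.28976/10 → 7 → H; chars AH.
Square: 17.05944/2 → 8, 5.28976/1 → 5; chars 85.
Subsquare: 1.05944/0.0833333 → 12 → m, 0.28976/0.0416667 → 6 → g; chars mg.
Extended square: 0.05944/0.00833333 → 7, 0.03976/0.00416667 → 9; chars 79.

AH85mg79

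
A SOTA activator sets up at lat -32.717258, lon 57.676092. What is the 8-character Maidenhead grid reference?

Shift to the Maidenhead origin (180°W, 90°S): lon 237.67609, lat 57.28274.
Field: 237.67609/20 → 11 → L, 57.28274/10 → 5 → F; chars LF.
Square: 17.67609/2 → 8, 7.28274/1 → 7; chars 87.
Subsquare: 1.67609/0.0833333 → 20 → u, 0.28274/0.0416667 → 6 → g; chars ug.
Extended square: 0.00943/0.00833333 → 1, 0.03274/0.00416667 → 7; chars 17.

LF87ug17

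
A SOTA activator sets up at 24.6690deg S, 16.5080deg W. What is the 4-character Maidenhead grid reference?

IG15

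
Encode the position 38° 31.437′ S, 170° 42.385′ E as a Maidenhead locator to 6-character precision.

Offset from 180°W / 90°S: lon 350.7064°, lat 51.4761°.
Field (20°×10°, letters A–R): 350.7064/20 → 17 → R, 51.4761/10 → 5 → F; chars RF.
Square (2°×1°, digits 0–9): 10.7064/2 → 5, 1.4761/1 → 1; chars 51.
Subsquare (5′×2.5′, letters a–x): 0.7064/0.0833333 → 8 → i, 0.4761/0.0416667 → 11 → l; chars il.

RF51il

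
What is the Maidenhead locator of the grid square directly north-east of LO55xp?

Longitude subsquare x = 23; +1 → 24, wraps to 0 = a, carry into square.
Longitude square 5; +1 → 6.
Latitude subsquare p = 15; +1 → 16 = q.

LO65aq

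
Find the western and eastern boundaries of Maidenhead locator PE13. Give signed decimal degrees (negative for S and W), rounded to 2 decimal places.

122.00, 124.00

Field P=15, E=4: +15·20° lon, +4·10° lat → SW at lon 120°, lat -50°.
Square 1, 3: +1·2° lon, +3·1° lat → SW at lon 122°, lat -47°.
Cell spans 2° lon × 1° lat.
west 122.00, east 124.00.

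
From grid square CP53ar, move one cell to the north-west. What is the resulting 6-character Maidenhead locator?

CP43xs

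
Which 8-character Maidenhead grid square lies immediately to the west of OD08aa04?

ND98xa94

Longitude extended square 0; −1 → -1, wraps to 9, carry into subsquare.
Longitude subsquare a = 0; −1 → -1, wraps to 23 = x, carry into square.
Longitude square 0; −1 → -1, wraps to 9, carry into field.
Longitude field O = 14; −1 → 13 = N.
The latitude characters are unchanged.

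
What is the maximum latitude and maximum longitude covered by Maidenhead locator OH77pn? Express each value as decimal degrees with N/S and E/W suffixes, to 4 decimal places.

12.4167° S, 115.3333° E

Field O=14, H=7: +14·20° lon, +7·10° lat → SW at lon 100°, lat -20°.
Square 7, 7: +7·2° lon, +7·1° lat → SW at lon 114°, lat -13°.
Subsquare p=15, n=13: +15·0.0833333° lon, +13·0.0416667° lat → SW at lon 115.25°, lat -12.4583°.
Cell spans 0.0833333° lon × 0.0416667° lat. NE corner is SW corner plus one full cell.
latitude 12.4167° S, longitude 115.3333° E.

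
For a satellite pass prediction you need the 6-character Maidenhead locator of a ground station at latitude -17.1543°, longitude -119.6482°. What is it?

DH02eu

Offset from 180°W / 90°S: lon 60.3518°, lat 72.8457°.
Field: lon ⌊60.3518/20⌋ = 3 → D; lat ⌊72.8457/10⌋ = 7 → H.
Square: lon ⌊0.3518/2⌋ = 0; lat ⌊2.8457/1⌋ = 2.
Subsquare: lon ⌊0.3518/0.0833333⌋ = 4 → e; lat ⌊0.8457/0.0416667⌋ = 20 → u.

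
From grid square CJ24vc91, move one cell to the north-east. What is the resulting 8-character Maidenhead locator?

Longitude extended square 9; +1 → 10, wraps to 0, carry into subsquare.
Longitude subsquare v = 21; +1 → 22 = w.
Latitude extended square 1; +1 → 2.

CJ24wc02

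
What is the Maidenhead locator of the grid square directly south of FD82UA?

FD81ux

Latitude subsquare a = 0; −1 → -1, wraps to 23 = x, carry into square.
Latitude square 2; −1 → 1.
The longitude characters are unchanged.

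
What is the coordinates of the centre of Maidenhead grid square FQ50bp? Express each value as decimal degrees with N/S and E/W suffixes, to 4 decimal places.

70.6458° N, 69.8750° W

Field F=5, Q=16: +5·20° lon, +16·10° lat → SW at lon -80°, lat 70°.
Square 5, 0: +5·2° lon, +0·1° lat → SW at lon -70°, lat 70°.
Subsquare b=1, p=15: +1·0.0833333° lon, +15·0.0416667° lat → SW at lon -69.9167°, lat 70.625°.
Cell spans 0.0833333° lon × 0.0416667° lat. Centre is SW corner plus half of each.
latitude 70.6458° N, longitude 69.8750° W.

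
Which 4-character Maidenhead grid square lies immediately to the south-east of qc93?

RC02

Longitude square 9; +1 → 10, wraps to 0, carry into field.
Longitude field Q = 16; +1 → 17 = R.
Latitude square 3; −1 → 2.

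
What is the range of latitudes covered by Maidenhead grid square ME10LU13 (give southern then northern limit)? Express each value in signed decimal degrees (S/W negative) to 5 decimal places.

Field M=12, E=4: +12·20° lon, +4·10° lat → SW at lon 60°, lat -50°.
Square 1, 0: +1·2° lon, +0·1° lat → SW at lon 62°, lat -50°.
Subsquare l=11, u=20: +11·0.0833333° lon, +20·0.0416667° lat → SW at lon 62.9167°, lat -49.1667°.
Extended square 1, 3: +1·0.00833333° lon, +3·0.00416667° lat → SW at lon 62.925°, lat -49.1542°.
Cell spans 0.00833333° lon × 0.00416667° lat.
south -49.15417, north -49.15000.

-49.15417, -49.15000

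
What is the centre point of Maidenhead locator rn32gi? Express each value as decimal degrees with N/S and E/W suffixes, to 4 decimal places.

42.3542° N, 166.5417° E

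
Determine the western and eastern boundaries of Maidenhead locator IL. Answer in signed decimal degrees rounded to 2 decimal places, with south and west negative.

-20.00, 0.00

Field I=8, L=11: +8·20° lon, +11·10° lat → SW at lon -20°, lat 20°.
Cell spans 20° lon × 10° lat.
west -20.00, east 0.00.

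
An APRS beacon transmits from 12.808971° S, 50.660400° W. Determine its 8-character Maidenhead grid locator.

GH47qe05

Offset from 180°W / 90°S: lon 129.33960°, lat 77.19103°.
Field: 129.33960/20 → 6 → G, 77.19103/10 → 7 → H; chars GH.
Square: 9.33960/2 → 4, 7.19103/1 → 7; chars 47.
Subsquare: 1.33960/0.0833333 → 16 → q, 0.19103/0.0416667 → 4 → e; chars qe.
Extended square: 0.00627/0.00833333 → 0, 0.02436/0.00416667 → 5; chars 05.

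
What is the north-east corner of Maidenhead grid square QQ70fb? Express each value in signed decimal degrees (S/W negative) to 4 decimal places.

Field Q=16, Q=16: +16·20° lon, +16·10° lat → SW at lon 140°, lat 70°.
Square 7, 0: +7·2° lon, +0·1° lat → SW at lon 154°, lat 70°.
Subsquare f=5, b=1: +5·0.0833333° lon, +1·0.0416667° lat → SW at lon 154.417°, lat 70.0417°.
Cell spans 0.0833333° lon × 0.0416667° lat. NE corner is SW corner plus one full cell.
latitude 70.0833, longitude 154.5000.

70.0833, 154.5000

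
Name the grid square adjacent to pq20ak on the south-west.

Longitude subsquare a = 0; −1 → -1, wraps to 23 = x, carry into square.
Longitude square 2; −1 → 1.
Latitude subsquare k = 10; −1 → 9 = j.

PQ10xj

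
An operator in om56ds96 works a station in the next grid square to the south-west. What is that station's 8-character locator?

OM56ds85

Longitude extended square 9; −1 → 8.
Latitude extended square 6; −1 → 5.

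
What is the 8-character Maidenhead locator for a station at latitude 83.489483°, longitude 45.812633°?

LR23vl77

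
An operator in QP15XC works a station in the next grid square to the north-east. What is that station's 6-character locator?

QP25ad

Longitude subsquare x = 23; +1 → 24, wraps to 0 = a, carry into square.
Longitude square 1; +1 → 2.
Latitude subsquare c = 2; +1 → 3 = d.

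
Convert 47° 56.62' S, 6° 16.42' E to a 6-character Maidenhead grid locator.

Offset from 180°W / 90°S: lon 186.2737°, lat 42.0563°.
Field (20°×10°, letters A–R): lon ⌊186.2737/20⌋ = 9 → J; lat ⌊42.0563/10⌋ = 4 → E.
Square (2°×1°, digits 0–9): lon ⌊6.2737/2⌋ = 3; lat ⌊2.0563/1⌋ = 2.
Subsquare (5′×2.5′, letters a–x): lon ⌊0.2737/0.0833333⌋ = 3 → d; lat ⌊0.0563/0.0416667⌋ = 1 → b.

JE32db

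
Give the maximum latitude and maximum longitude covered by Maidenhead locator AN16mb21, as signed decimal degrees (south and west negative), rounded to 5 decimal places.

46.05000, -176.97500

Field A=0, N=13: +0·20° lon, +13·10° lat → SW at lon -180°, lat 40°.
Square 1, 6: +1·2° lon, +6·1° lat → SW at lon -178°, lat 46°.
Subsquare m=12, b=1: +12·0.0833333° lon, +1·0.0416667° lat → SW at lon -177°, lat 46.0417°.
Extended square 2, 1: +2·0.00833333° lon, +1·0.00416667° lat → SW at lon -176.983°, lat 46.0458°.
Cell spans 0.00833333° lon × 0.00416667° lat. NE corner is SW corner plus one full cell.
latitude 46.05000, longitude -176.97500.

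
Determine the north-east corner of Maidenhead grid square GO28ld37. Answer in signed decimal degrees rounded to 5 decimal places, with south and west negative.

58.15833, -55.05000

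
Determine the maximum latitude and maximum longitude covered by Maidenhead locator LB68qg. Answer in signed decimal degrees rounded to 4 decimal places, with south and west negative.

Field L=11, B=1: +11·20° lon, +1·10° lat → SW at lon 40°, lat -80°.
Square 6, 8: +6·2° lon, +8·1° lat → SW at lon 52°, lat -72°.
Subsquare q=16, g=6: +16·0.0833333° lon, +6·0.0416667° lat → SW at lon 53.3333°, lat -71.75°.
Cell spans 0.0833333° lon × 0.0416667° lat. NE corner is SW corner plus one full cell.
latitude -71.7083, longitude 53.4167.

-71.7083, 53.4167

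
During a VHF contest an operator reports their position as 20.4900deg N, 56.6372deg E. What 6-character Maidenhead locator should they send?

LL80hl

Shift to the Maidenhead origin (180°W, 90°S): lon 236.6372, lat 110.4900.
Field: 236.6372/20 → 11 → L, 110.4900/10 → 11 → L; chars LL.
Square: 16.6372/2 → 8, 0.4900/1 → 0; chars 80.
Subsquare: 0.6372/0.0833333 → 7 → h, 0.4900/0.0416667 → 11 → l; chars hl.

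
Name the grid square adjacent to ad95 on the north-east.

Longitude square 9; +1 → 10, wraps to 0, carry into field.
Longitude field A = 0; +1 → 1 = B.
Latitude square 5; +1 → 6.

BD06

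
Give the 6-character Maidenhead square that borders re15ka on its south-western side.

Longitude subsquare k = 10; −1 → 9 = j.
Latitude subsquare a = 0; −1 → -1, wraps to 23 = x, carry into square.
Latitude square 5; −1 → 4.

RE14jx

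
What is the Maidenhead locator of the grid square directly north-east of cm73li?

Longitude subsquare l = 11; +1 → 12 = m.
Latitude subsquare i = 8; +1 → 9 = j.

CM73mj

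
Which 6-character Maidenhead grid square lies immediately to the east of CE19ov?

Longitude subsquare o = 14; +1 → 15 = p.
The latitude characters are unchanged.

CE19pv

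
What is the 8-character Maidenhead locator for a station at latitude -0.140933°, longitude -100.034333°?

DI99xu56

Offset from 180°W / 90°S: lon 79.96567°, lat 89.85907°.
Field (20°×10°, letters A–R): 79.96567/20 → 3 → D, 89.85907/10 → 8 → I; chars DI.
Square (2°×1°, digits 0–9): 19.96567/2 → 9, 9.85907/1 → 9; chars 99.
Subsquare (5′×2.5′, letters a–x): 1.96567/0.0833333 → 23 → x, 0.85907/0.0416667 → 20 → u; chars xu.
Extended square (30″×15″, digits 0–9): 0.04900/0.00833333 → 5, 0.02573/0.00416667 → 6; chars 56.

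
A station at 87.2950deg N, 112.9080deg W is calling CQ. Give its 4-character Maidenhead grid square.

DR37

Shift to the Maidenhead origin (180°W, 90°S): lon 67.09, lat 177.30.
Field (20°×10°, letters A–R): lon ⌊67.09/20⌋ = 3 → D; lat ⌊177.30/10⌋ = 17 → R.
Square (2°×1°, digits 0–9): lon ⌊7.09/2⌋ = 3; lat ⌊7.30/1⌋ = 7.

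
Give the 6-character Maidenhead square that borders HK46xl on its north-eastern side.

Longitude subsquare x = 23; +1 → 24, wraps to 0 = a, carry into square.
Longitude square 4; +1 → 5.
Latitude subsquare l = 11; +1 → 12 = m.

HK56am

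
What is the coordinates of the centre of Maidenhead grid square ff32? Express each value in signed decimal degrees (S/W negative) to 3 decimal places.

-37.500, -73.000

Field F=5, F=5: +5·20° lon, +5·10° lat → SW at lon -80°, lat -40°.
Square 3, 2: +3·2° lon, +2·1° lat → SW at lon -74°, lat -38°.
Cell spans 2° lon × 1° lat. Centre is SW corner plus half of each.
latitude -37.500, longitude -73.000.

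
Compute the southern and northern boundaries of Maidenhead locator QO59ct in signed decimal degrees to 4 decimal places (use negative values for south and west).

59.7917, 59.8333

Field Q=16, O=14: +16·20° lon, +14·10° lat → SW at lon 140°, lat 50°.
Square 5, 9: +5·2° lon, +9·1° lat → SW at lon 150°, lat 59°.
Subsquare c=2, t=19: +2·0.0833333° lon, +19·0.0416667° lat → SW at lon 150.167°, lat 59.7917°.
Cell spans 0.0833333° lon × 0.0416667° lat.
south 59.7917, north 59.8333.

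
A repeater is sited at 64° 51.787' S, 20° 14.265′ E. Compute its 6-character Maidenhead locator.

Add 180° to longitude and 90° to latitude: 200.2378, 25.1369.
Field: 200.2378/20 → 10 → K, 25.1369/10 → 2 → C; chars KC.
Square: 0.2378/2 → 0, 5.1369/1 → 5; chars 05.
Subsquare: 0.2378/0.0833333 → 2 → c, 0.1369/0.0416667 → 3 → d; chars cd.

KC05cd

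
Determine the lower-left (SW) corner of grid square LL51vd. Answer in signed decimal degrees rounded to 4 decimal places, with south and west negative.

21.1250, 51.7500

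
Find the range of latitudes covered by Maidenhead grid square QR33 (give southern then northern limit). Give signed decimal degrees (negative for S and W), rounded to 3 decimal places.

83.000, 84.000

Field Q=16, R=17: +16·20° lon, +17·10° lat → SW at lon 140°, lat 80°.
Square 3, 3: +3·2° lon, +3·1° lat → SW at lon 146°, lat 83°.
Cell spans 2° lon × 1° lat.
south 83.000, north 84.000.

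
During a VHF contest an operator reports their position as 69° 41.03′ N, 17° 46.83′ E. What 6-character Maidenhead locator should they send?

JP89vq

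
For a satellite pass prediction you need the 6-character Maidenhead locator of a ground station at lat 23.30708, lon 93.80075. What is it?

Add 180° to longitude and 90° to latitude: 273.8007, 113.3071.
Field: 273.8007/20 → 13 → N, 113.3071/10 → 11 → L; chars NL.
Square: 13.8007/2 → 6, 3.3071/1 → 3; chars 63.
Subsquare: 1.8007/0.0833333 → 21 → v, 0.3071/0.0416667 → 7 → h; chars vh.

NL63vh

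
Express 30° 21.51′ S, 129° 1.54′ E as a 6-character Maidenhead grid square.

PF49mp

Shift to the Maidenhead origin (180°W, 90°S): lon 309.0257, lat 59.6415.
Field (20°×10°, letters A–R): lon ⌊309.0257/20⌋ = 15 → P; lat ⌊59.6415/10⌋ = 5 → F.
Square (2°×1°, digits 0–9): lon ⌊9.0257/2⌋ = 4; lat ⌊9.6415/1⌋ = 9.
Subsquare (5′×2.5′, letters a–x): lon ⌊1.0257/0.0833333⌋ = 12 → m; lat ⌊0.6415/0.0416667⌋ = 15 → p.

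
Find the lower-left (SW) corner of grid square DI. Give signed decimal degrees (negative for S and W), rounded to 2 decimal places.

-10.00, -120.00

Field D=3, I=8: +3·20° lon, +8·10° lat → SW at lon -120°, lat -10°.
latitude -10.00, longitude -120.00.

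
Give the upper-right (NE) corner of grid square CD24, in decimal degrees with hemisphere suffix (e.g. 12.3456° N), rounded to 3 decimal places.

55.000° S, 134.000° W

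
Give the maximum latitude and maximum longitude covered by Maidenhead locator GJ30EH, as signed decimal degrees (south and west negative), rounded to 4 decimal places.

0.3333, -53.5833

Field G=6, J=9: +6·20° lon, +9·10° lat → SW at lon -60°, lat 0°.
Square 3, 0: +3·2° lon, +0·1° lat → SW at lon -54°, lat 0°.
Subsquare e=4, h=7: +4·0.0833333° lon, +7·0.0416667° lat → SW at lon -53.6667°, lat 0.291667°.
Cell spans 0.0833333° lon × 0.0416667° lat. NE corner is SW corner plus one full cell.
latitude 0.3333, longitude -53.5833.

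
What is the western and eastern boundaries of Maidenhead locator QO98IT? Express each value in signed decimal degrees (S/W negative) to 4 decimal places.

Field Q=16, O=14: +16·20° lon, +14·10° lat → SW at lon 140°, lat 50°.
Square 9, 8: +9·2° lon, +8·1° lat → SW at lon 158°, lat 58°.
Subsquare i=8, t=19: +8·0.0833333° lon, +19·0.0416667° lat → SW at lon 158.667°, lat 58.7917°.
Cell spans 0.0833333° lon × 0.0416667° lat.
west 158.6667, east 158.7500.

158.6667, 158.7500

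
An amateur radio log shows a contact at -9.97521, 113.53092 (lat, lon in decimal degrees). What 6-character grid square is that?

OI60sa

Shift to the Maidenhead origin (180°W, 90°S): lon 293.5309, lat 80.0248.
Field (20°×10°, letters A–R): lon ⌊293.5309/20⌋ = 14 → O; lat ⌊80.0248/10⌋ = 8 → I.
Square (2°×1°, digits 0–9): lon ⌊13.5309/2⌋ = 6; lat ⌊0.0248/1⌋ = 0.
Subsquare (5′×2.5′, letters a–x): lon ⌊1.5309/0.0833333⌋ = 18 → s; lat ⌊0.0248/0.0416667⌋ = 0 → a.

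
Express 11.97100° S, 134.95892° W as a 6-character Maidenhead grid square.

Add 180° to longitude and 90° to latitude: 45.0411, 78.0290.
Field: 45.0411/20 → 2 → C, 78.0290/10 → 7 → H; chars CH.
Square: 5.0411/2 → 2, 8.0290/1 → 8; chars 28.
Subsquare: 1.0411/0.0833333 → 12 → m, 0.0290/0.0416667 → 0 → a; chars ma.

CH28ma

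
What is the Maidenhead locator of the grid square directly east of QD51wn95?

Longitude extended square 9; +1 → 10, wraps to 0, carry into subsquare.
Longitude subsquare w = 22; +1 → 23 = x.
The latitude characters are unchanged.

QD51xn05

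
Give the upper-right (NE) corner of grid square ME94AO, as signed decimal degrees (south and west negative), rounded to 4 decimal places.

Field M=12, E=4: +12·20° lon, +4·10° lat → SW at lon 60°, lat -50°.
Square 9, 4: +9·2° lon, +4·1° lat → SW at lon 78°, lat -46°.
Subsquare a=0, o=14: +0·0.0833333° lon, +14·0.0416667° lat → SW at lon 78°, lat -45.4167°.
Cell spans 0.0833333° lon × 0.0416667° lat. NE corner is SW corner plus one full cell.
latitude -45.3750, longitude 78.0833.

-45.3750, 78.0833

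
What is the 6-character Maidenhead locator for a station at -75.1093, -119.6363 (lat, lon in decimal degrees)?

Offset from 180°W / 90°S: lon 60.3637°, lat 14.8907°.
Field (20°×10°, letters A–R): 60.3637/20 → 3 → D, 14.8907/10 → 1 → B; chars DB.
Square (2°×1°, digits 0–9): 0.3637/2 → 0, 4.8907/1 → 4; chars 04.
Subsquare (5′×2.5′, letters a–x): 0.3637/0.0833333 → 4 → e, 0.8907/0.0416667 → 21 → v; chars ev.

DB04ev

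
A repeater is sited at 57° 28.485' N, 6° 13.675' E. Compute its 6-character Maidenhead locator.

JO37cl

Add 180° to longitude and 90° to latitude: 186.2279, 147.4748.
Field: 186.2279/20 → 9 → J, 147.4748/10 → 14 → O; chars JO.
Square: 6.2279/2 → 3, 7.4748/1 → 7; chars 37.
Subsquare: 0.2279/0.0833333 → 2 → c, 0.4748/0.0416667 → 11 → l; chars cl.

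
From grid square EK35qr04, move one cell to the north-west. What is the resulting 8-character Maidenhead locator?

Longitude extended square 0; −1 → -1, wraps to 9, carry into subsquare.
Longitude subsquare q = 16; −1 → 15 = p.
Latitude extended square 4; +1 → 5.

EK35pr95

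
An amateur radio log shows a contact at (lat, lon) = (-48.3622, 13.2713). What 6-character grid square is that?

JE61pp

Shift to the Maidenhead origin (180°W, 90°S): lon 193.2713, lat 41.6378.
Field (20°×10°, letters A–R): lon ⌊193.2713/20⌋ = 9 → J; lat ⌊41.6378/10⌋ = 4 → E.
Square (2°×1°, digits 0–9): lon ⌊13.2713/2⌋ = 6; lat ⌊1.6378/1⌋ = 1.
Subsquare (5′×2.5′, letters a–x): lon ⌊1.2713/0.0833333⌋ = 15 → p; lat ⌊0.6378/0.0416667⌋ = 15 → p.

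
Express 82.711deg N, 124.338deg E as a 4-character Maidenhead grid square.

PR22

Shift to the Maidenhead origin (180°W, 90°S): lon 304.34, lat 172.71.
Field: 304.34/20 → 15 → P, 172.71/10 → 17 → R; chars PR.
Square: 4.34/2 → 2, 2.71/1 → 2; chars 22.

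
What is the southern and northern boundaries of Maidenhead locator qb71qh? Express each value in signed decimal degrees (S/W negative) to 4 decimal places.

-78.7083, -78.6667

Field Q=16, B=1: +16·20° lon, +1·10° lat → SW at lon 140°, lat -80°.
Square 7, 1: +7·2° lon, +1·1° lat → SW at lon 154°, lat -79°.
Subsquare q=16, h=7: +16·0.0833333° lon, +7·0.0416667° lat → SW at lon 155.333°, lat -78.7083°.
Cell spans 0.0833333° lon × 0.0416667° lat.
south -78.7083, north -78.6667.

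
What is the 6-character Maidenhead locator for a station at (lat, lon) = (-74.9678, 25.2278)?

KB25oa

Offset from 180°W / 90°S: lon 205.2278°, lat 15.0322°.
Field (20°×10°, letters A–R): 205.2278/20 → 10 → K, 15.0322/10 → 1 → B; chars KB.
Square (2°×1°, digits 0–9): 5.2278/2 → 2, 5.0322/1 → 5; chars 25.
Subsquare (5′×2.5′, letters a–x): 1.2278/0.0833333 → 14 → o, 0.0322/0.0416667 → 0 → a; chars oa.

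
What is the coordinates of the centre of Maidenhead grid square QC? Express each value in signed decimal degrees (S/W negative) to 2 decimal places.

Field Q=16, C=2: +16·20° lon, +2·10° lat → SW at lon 140°, lat -70°.
Cell spans 20° lon × 10° lat. Centre is SW corner plus half of each.
latitude -65.00, longitude 150.00.

-65.00, 150.00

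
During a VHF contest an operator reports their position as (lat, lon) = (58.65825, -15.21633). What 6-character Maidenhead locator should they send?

IO28jp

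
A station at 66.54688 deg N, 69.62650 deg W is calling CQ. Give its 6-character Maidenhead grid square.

FP56en

Add 180° to longitude and 90° to latitude: 110.3735, 156.5469.
Field: lon ⌊110.3735/20⌋ = 5 → F; lat ⌊156.5469/10⌋ = 15 → P.
Square: lon ⌊10.3735/2⌋ = 5; lat ⌊6.5469/1⌋ = 6.
Subsquare: lon ⌊0.3735/0.0833333⌋ = 4 → e; lat ⌊0.5469/0.0416667⌋ = 13 → n.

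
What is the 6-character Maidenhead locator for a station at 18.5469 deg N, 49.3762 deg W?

GK58hn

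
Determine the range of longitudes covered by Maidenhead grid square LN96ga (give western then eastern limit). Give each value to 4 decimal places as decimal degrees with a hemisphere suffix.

58.5000° E, 58.5833° E

Field L=11, N=13: +11·20° lon, +13·10° lat → SW at lon 40°, lat 40°.
Square 9, 6: +9·2° lon, +6·1° lat → SW at lon 58°, lat 46°.
Subsquare g=6, a=0: +6·0.0833333° lon, +0·0.0416667° lat → SW at lon 58.5°, lat 46°.
Cell spans 0.0833333° lon × 0.0416667° lat.
west 58.5000° E, east 58.5833° E.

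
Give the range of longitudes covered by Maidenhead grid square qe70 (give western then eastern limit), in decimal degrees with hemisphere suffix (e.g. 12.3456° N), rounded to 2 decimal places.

154.00° E, 156.00° E

Field Q=16, E=4: +16·20° lon, +4·10° lat → SW at lon 140°, lat -50°.
Square 7, 0: +7·2° lon, +0·1° lat → SW at lon 154°, lat -50°.
Cell spans 2° lon × 1° lat.
west 154.00° E, east 156.00° E.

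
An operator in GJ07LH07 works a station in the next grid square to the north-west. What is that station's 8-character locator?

GJ07kh98

Longitude extended square 0; −1 → -1, wraps to 9, carry into subsquare.
Longitude subsquare l = 11; −1 → 10 = k.
Latitude extended square 7; +1 → 8.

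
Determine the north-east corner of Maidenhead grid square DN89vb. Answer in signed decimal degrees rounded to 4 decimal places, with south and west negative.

49.0833, -102.1667

Field D=3, N=13: +3·20° lon, +13·10° lat → SW at lon -120°, lat 40°.
Square 8, 9: +8·2° lon, +9·1° lat → SW at lon -104°, lat 49°.
Subsquare v=21, b=1: +21·0.0833333° lon, +1·0.0416667° lat → SW at lon -102.25°, lat 49.0417°.
Cell spans 0.0833333° lon × 0.0416667° lat. NE corner is SW corner plus one full cell.
latitude 49.0833, longitude -102.1667.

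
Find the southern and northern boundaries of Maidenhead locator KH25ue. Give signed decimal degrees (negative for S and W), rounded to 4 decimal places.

-14.8333, -14.7917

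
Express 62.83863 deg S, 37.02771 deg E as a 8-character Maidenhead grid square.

Shift to the Maidenhead origin (180°W, 90°S): lon 217.02771, lat 27.16137.
Field: lon ⌊217.02771/20⌋ = 10 → K; lat ⌊27.16137/10⌋ = 2 → C.
Square: lon ⌊17.02771/2⌋ = 8; lat ⌊7.16137/1⌋ = 7.
Subsquare: lon ⌊1.02771/0.0833333⌋ = 12 → m; lat ⌊0.16137/0.0416667⌋ = 3 → d.
Extended square: lon ⌊0.02771/0.00833333⌋ = 3; lat ⌊0.03637/0.00416667⌋ = 8.

KC87md38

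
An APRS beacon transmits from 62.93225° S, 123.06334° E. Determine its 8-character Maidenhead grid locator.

Shift to the Maidenhead origin (180°W, 90°S): lon 303.06334, lat 27.06775.
Field: 303.06334/20 → 15 → P, 27.06775/10 → 2 → C; chars PC.
Square: 3.06334/2 → 1, 7.06775/1 → 7; chars 17.
Subsquare: 1.06334/0.0833333 → 12 → m, 0.06775/0.0416667 → 1 → b; chars mb.
Extended square: 0.06334/0.00833333 → 7, 0.02608/0.00416667 → 6; chars 76.

PC17mb76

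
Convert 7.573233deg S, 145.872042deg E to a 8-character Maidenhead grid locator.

QI22wk42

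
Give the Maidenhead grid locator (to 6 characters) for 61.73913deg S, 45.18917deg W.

GC78jg

Offset from 180°W / 90°S: lon 134.8108°, lat 28.2609°.
Field: lon ⌊134.8108/20⌋ = 6 → G; lat ⌊28.2609/10⌋ = 2 → C.
Square: lon ⌊14.8108/2⌋ = 7; lat ⌊8.2609/1⌋ = 8.
Subsquare: lon ⌊0.8108/0.0833333⌋ = 9 → j; lat ⌊0.2609/0.0416667⌋ = 6 → g.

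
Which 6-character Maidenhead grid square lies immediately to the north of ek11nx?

Latitude subsquare x = 23; +1 → 24, wraps to 0 = a, carry into square.
Latitude square 1; +1 → 2.
The longitude characters are unchanged.

EK12na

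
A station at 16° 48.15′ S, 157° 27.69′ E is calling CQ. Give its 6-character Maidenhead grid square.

Offset from 180°W / 90°S: lon 337.4615°, lat 73.1975°.
Field: 337.4615/20 → 16 → Q, 73.1975/10 → 7 → H; chars QH.
Square: 17.4615/2 → 8, 3.1975/1 → 3; chars 83.
Subsquare: 1.4615/0.0833333 → 17 → r, 0.1975/0.0416667 → 4 → e; chars re.

QH83re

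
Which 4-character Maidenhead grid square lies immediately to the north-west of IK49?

IL30

Longitude square 4; −1 → 3.
Latitude square 9; +1 → 10, wraps to 0, carry into field.
Latitude field K = 10; +1 → 11 = L.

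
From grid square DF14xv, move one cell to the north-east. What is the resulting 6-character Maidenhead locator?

Longitude subsquare x = 23; +1 → 24, wraps to 0 = a, carry into square.
Longitude square 1; +1 → 2.
Latitude subsquare v = 21; +1 → 22 = w.

DF24aw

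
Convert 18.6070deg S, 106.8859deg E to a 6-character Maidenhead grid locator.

OH31kj

Offset from 180°W / 90°S: lon 286.8859°, lat 71.3930°.
Field: 286.8859/20 → 14 → O, 71.3930/10 → 7 → H; chars OH.
Square: 6.8859/2 → 3, 1.3930/1 → 1; chars 31.
Subsquare: 0.8859/0.0833333 → 10 → k, 0.3930/0.0416667 → 9 → j; chars kj.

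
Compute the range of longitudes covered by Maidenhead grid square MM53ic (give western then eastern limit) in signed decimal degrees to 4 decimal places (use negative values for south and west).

70.6667, 70.7500

Field M=12, M=12: +12·20° lon, +12·10° lat → SW at lon 60°, lat 30°.
Square 5, 3: +5·2° lon, +3·1° lat → SW at lon 70°, lat 33°.
Subsquare i=8, c=2: +8·0.0833333° lon, +2·0.0416667° lat → SW at lon 70.6667°, lat 33.0833°.
Cell spans 0.0833333° lon × 0.0416667° lat.
west 70.6667, east 70.7500.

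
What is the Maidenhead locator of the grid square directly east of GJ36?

GJ46

Longitude square 3; +1 → 4.
The latitude characters are unchanged.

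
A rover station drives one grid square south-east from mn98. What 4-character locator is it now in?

Longitude square 9; +1 → 10, wraps to 0, carry into field.
Longitude field M = 12; +1 → 13 = N.
Latitude square 8; −1 → 7.

NN07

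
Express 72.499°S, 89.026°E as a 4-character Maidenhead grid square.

Shift to the Maidenhead origin (180°W, 90°S): lon 269.03, lat 17.50.
Field: lon ⌊269.03/20⌋ = 13 → N; lat ⌊17.50/10⌋ = 1 → B.
Square: lon ⌊9.03/2⌋ = 4; lat ⌊7.50/1⌋ = 7.

NB47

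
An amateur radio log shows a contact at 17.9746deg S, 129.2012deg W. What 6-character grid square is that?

Shift to the Maidenhead origin (180°W, 90°S): lon 50.7988, lat 72.0254.
Field: lon ⌊50.7988/20⌋ = 2 → C; lat ⌊72.0254/10⌋ = 7 → H.
Square: lon ⌊10.7988/2⌋ = 5; lat ⌊2.0254/1⌋ = 2.
Subsquare: lon ⌊0.7988/0.0833333⌋ = 9 → j; lat ⌊0.0254/0.0416667⌋ = 0 → a.

CH52ja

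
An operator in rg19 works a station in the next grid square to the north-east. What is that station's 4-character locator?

Longitude square 1; +1 → 2.
Latitude square 9; +1 → 10, wraps to 0, carry into field.
Latitude field G = 6; +1 → 7 = H.

RH20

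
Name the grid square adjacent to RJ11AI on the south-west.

RJ01xh

Longitude subsquare a = 0; −1 → -1, wraps to 23 = x, carry into square.
Longitude square 1; −1 → 0.
Latitude subsquare i = 8; −1 → 7 = h.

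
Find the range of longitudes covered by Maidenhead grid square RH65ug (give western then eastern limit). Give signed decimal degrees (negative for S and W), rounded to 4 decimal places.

173.6667, 173.7500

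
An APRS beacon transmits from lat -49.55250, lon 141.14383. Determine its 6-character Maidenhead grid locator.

Add 180° to longitude and 90° to latitude: 321.1438, 40.4475.
Field: lon ⌊321.1438/20⌋ = 16 → Q; lat ⌊40.4475/10⌋ = 4 → E.
Square: lon ⌊1.1438/2⌋ = 0; lat ⌊0.4475/1⌋ = 0.
Subsquare: lon ⌊1.1438/0.0833333⌋ = 13 → n; lat ⌊0.4475/0.0416667⌋ = 10 → k.

QE00nk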